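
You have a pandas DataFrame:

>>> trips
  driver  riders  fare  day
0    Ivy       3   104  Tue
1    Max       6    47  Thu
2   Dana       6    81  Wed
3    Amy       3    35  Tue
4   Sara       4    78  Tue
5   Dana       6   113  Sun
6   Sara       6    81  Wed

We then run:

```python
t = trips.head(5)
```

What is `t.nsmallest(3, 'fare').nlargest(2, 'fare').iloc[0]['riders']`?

4

take first 5 rows:
  driver  riders  fare  day
0    Ivy       3   104  Tue
1    Max       6    47  Thu
2   Dana       6    81  Wed
3    Amy       3    35  Tue
4   Sara       4    78  Tue
take 3 rows with smallest fare:
  driver  riders  fare  day
3    Amy       3    35  Tue
1    Max       6    47  Thu
4   Sara       4    78  Tue
take 2 rows with largest fare:
  driver  riders  fare  day
4   Sara       4    78  Tue
1    Max       6    47  Thu
The value at position 0, column 'riders' is 4.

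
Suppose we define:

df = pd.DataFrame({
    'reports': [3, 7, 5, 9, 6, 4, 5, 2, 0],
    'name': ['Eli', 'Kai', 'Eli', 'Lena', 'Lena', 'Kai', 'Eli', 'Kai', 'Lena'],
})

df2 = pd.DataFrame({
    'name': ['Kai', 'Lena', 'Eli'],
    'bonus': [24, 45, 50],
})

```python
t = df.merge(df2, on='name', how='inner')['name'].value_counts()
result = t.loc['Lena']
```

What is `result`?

merge on 'name' (how='inner') → 9 rows:
   reports  name  bonus
0        3   Eli     50
1        7   Kai     24
2        5   Eli     50
3        9  Lena     45
4        6  Lena     45
5        4   Kai     24
6        5   Eli     50
7        2   Kai     24
8        0  Lena     45
value_counts of name:
name
Eli     3
Kai     3
Lena    3
Name: count, dtype: int64
Finally, value at index 'Lena' = 3.

3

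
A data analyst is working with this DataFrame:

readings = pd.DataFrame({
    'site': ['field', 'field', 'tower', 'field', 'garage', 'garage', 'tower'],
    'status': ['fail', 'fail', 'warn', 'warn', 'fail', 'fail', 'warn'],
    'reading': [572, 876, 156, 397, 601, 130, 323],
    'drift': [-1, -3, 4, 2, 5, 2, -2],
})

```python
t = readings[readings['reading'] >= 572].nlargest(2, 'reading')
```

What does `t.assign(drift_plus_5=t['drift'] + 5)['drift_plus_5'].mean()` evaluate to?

6.0

filter rows where reading >= 572:
     site status  reading  drift
0   field   fail      572     -1
1   field   fail      876     -3
4  garage   fail      601      5
take 2 rows with largest reading:
     site status  reading  drift
1   field   fail      876     -3
4  garage   fail      601      5
add column drift_plus_5 = t['drift'] + 5:
     site status  reading  drift  drift_plus_5
1   field   fail      876     -3             2
4  garage   fail      601      5            10
Finally, mean of column 'drift_plus_5' = 6.0.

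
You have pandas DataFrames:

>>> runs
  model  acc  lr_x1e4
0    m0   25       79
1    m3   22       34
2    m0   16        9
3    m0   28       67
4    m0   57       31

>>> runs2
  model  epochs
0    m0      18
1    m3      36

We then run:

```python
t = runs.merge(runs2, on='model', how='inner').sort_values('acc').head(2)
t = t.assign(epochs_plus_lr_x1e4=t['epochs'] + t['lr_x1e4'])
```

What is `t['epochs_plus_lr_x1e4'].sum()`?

merge on 'model' (how='inner') → 5 rows:
  model  acc  lr_x1e4  epochs
0    m0   25       79      18
1    m3   22       34      36
2    m0   16        9      18
3    m0   28       67      18
4    m0   57       31      18
sort by acc:
  model  acc  lr_x1e4  epochs
2    m0   16        9      18
1    m3   22       34      36
0    m0   25       79      18
3    m0   28       67      18
4    m0   57       31      18
take first 2 rows:
  model  acc  lr_x1e4  epochs
2    m0   16        9      18
1    m3   22       34      36
add column epochs_plus_lr_x1e4 = t['epochs'] + t['lr_x1e4']:
  model  acc  lr_x1e4  epochs  epochs_plus_lr_x1e4
2    m0   16        9      18                   27
1    m3   22       34      36                   70
Reading off the sum of column 'epochs_plus_lr_x1e4', we get 97.

97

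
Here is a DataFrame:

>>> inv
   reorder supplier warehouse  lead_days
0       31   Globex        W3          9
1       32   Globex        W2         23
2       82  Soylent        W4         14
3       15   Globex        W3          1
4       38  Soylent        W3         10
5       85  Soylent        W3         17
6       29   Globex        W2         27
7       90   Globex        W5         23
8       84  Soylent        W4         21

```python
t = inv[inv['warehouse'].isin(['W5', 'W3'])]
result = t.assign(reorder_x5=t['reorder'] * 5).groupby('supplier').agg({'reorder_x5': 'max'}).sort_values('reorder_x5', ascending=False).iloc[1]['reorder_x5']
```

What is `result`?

filter rows where warehouse in ['W5', 'W3']:
   reorder supplier warehouse  lead_days
0       31   Globex        W3          9
3       15   Globex        W3          1
4       38  Soylent        W3         10
5       85  Soylent        W3         17
7       90   Globex        W5         23
add column reorder_x5 = t['reorder'] * 5:
   reorder supplier warehouse  lead_days  reorder_x5
0       31   Globex        W3          9         155
3       15   Globex        W3          1          75
4       38  Soylent        W3         10         190
5       85  Soylent        W3         17         425
7       90   Globex        W5         23         450
group by supplier, max of reorder_x5:
          reorder_x5
supplier            
Globex           450
Soylent          425
sort by reorder_x5 descending:
          reorder_x5
supplier            
Globex           450
Soylent          425
Finally, value at position 1, column 'reorder_x5' = 425.

425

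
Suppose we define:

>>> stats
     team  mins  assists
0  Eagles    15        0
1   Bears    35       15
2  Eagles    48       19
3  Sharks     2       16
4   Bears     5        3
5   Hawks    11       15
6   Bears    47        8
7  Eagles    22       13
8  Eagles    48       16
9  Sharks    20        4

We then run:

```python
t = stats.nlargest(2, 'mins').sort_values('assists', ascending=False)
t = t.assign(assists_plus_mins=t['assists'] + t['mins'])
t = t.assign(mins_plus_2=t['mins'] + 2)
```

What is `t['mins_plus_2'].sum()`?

100

take 2 rows with largest mins:
     team  mins  assists
2  Eagles    48       19
8  Eagles    48       16
sort by assists descending:
     team  mins  assists
2  Eagles    48       19
8  Eagles    48       16
add column assists_plus_mins = t['assists'] + t['mins']:
     team  mins  assists  assists_plus_mins
2  Eagles    48       19                 67
8  Eagles    48       16                 64
add column mins_plus_2 = t['mins'] + 2:
     team  mins  assists  assists_plus_mins  mins_plus_2
2  Eagles    48       19                 67           50
8  Eagles    48       16                 64           50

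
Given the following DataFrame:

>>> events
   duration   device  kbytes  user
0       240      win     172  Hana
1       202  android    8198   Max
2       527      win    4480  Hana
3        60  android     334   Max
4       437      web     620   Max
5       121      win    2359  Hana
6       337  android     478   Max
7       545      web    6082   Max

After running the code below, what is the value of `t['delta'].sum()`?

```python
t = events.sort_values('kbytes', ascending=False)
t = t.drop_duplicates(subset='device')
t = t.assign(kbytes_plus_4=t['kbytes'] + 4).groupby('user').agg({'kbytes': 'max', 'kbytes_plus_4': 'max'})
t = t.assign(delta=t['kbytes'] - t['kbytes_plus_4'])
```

-8

sort by kbytes descending:
   duration   device  kbytes  user
1       202  android    8198   Max
7       545      web    6082   Max
2       527      win    4480  Hana
5       121      win    2359  Hana
4       437      web     620   Max
6       337  android     478   Max
3        60  android     334   Max
0       240      win     172  Hana
drop duplicate device (keep=first):
   duration   device  kbytes  user
1       202  android    8198   Max
7       545      web    6082   Max
2       527      win    4480  Hana
add column kbytes_plus_4 = t['kbytes'] + 4:
   duration   device  kbytes  user  kbytes_plus_4
1       202  android    8198   Max           8202
7       545      web    6082   Max           6086
2       527      win    4480  Hana           4484
group by user: max(kbytes), max(kbytes_plus_4):
      kbytes  kbytes_plus_4
user                       
Hana    4480           4484
Max     8198           8202
add column delta = t['kbytes'] - t['kbytes_plus_4']:
      kbytes  kbytes_plus_4  delta
user                              
Hana    4480           4484     -4
Max     8198           8202     -4
Reading off the sum of column 'delta', we get -8.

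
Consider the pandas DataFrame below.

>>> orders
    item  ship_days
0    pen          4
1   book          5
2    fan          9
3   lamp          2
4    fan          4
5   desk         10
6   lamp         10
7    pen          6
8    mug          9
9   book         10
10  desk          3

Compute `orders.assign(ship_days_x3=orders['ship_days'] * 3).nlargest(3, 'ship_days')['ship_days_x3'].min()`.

add column ship_days_x3 = orders['ship_days'] * 3:
    item  ship_days  ship_days_x3
0    pen          4            12
1   book          5            15
2    fan          9            27
3   lamp          2             6
4    fan          4            12
5   desk         10            30
6   lamp         10            30
7    pen          6            18
8    mug          9            27
9   book         10            30
10  desk          3             9
take 3 rows with largest ship_days:
   item  ship_days  ship_days_x3
5  desk         10            30
6  lamp         10            30
9  book         10            30
Then the min of column 'ship_days_x3': 30

30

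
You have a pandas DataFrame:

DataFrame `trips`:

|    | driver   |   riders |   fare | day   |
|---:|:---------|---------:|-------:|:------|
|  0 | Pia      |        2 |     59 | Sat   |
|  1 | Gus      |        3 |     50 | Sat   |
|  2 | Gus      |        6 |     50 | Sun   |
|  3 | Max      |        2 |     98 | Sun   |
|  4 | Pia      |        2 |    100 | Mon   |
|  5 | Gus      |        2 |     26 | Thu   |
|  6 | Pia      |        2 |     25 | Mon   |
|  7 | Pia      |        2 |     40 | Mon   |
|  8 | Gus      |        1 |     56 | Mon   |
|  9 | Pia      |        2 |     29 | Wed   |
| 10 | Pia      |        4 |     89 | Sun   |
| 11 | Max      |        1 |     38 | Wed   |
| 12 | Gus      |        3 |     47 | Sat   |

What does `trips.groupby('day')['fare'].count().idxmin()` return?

Thu

group by day, count of fare:
day
Mon    4
Sat    3
Sun    3
Thu    1
Wed    2
Name: fare, dtype: int64
The label with the smallest value is Thu.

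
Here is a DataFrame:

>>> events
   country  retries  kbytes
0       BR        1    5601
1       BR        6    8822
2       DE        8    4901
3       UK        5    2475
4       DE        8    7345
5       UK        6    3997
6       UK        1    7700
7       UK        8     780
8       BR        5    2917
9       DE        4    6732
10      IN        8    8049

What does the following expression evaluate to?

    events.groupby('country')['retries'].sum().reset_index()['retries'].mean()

group by country, sum of retries:
country
BR    12
DE    20
IN     8
UK    20
Name: retries, dtype: int64
reset_index():
  country  retries
0      BR       12
1      DE       20
2      IN        8
3      UK       20
So mean() = 15.0.

15.0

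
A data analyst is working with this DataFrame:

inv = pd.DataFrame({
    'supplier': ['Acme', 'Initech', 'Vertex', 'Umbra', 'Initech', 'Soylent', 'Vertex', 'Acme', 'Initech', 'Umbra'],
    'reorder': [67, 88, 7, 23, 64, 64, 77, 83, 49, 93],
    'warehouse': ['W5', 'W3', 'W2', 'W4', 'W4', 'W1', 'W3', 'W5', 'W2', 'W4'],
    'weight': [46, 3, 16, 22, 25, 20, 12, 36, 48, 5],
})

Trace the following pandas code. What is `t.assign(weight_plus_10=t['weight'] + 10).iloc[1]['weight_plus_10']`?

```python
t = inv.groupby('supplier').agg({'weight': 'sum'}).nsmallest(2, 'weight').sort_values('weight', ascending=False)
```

group by supplier, sum of weight:
          weight
supplier        
Acme          82
Initech       76
Soylent       20
Umbra         27
Vertex        28
take 2 rows with smallest weight:
          weight
supplier        
Soylent       20
Umbra         27
sort by weight descending:
          weight
supplier        
Umbra         27
Soylent       20
add column weight_plus_10 = t['weight'] + 10:
          weight  weight_plus_10
supplier                        
Umbra         27              37
Soylent       20              30

30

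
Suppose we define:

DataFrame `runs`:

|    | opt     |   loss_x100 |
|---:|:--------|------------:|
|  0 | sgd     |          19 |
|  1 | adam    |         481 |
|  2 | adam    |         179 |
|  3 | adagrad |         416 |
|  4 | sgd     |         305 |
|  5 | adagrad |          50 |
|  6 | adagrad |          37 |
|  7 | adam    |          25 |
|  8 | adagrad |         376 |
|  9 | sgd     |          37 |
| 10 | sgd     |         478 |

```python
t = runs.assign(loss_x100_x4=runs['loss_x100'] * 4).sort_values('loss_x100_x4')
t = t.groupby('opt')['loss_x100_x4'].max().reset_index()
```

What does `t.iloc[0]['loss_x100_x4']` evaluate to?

add column loss_x100_x4 = runs['loss_x100'] * 4:
        opt  loss_x100  loss_x100_x4
0       sgd         19            76
1      adam        481          1924
2      adam        179           716
3   adagrad        416          1664
4       sgd        305          1220
5   adagrad         50           200
6   adagrad         37           148
7      adam         25           100
8   adagrad        376          1504
9       sgd         37           148
10      sgd        478          1912
sort by loss_x100_x4:
        opt  loss_x100  loss_x100_x4
0       sgd         19            76
7      adam         25           100
6   adagrad         37           148
9       sgd         37           148
5   adagrad         50           200
2      adam        179           716
4       sgd        305          1220
8   adagrad        376          1504
3   adagrad        416          1664
10      sgd        478          1912
1      adam        481          1924
group by opt, max of loss_x100_x4:
opt
adagrad    1664
adam       1924
sgd        1912
Name: loss_x100_x4, dtype: int64
reset_index():
       opt  loss_x100_x4
0  adagrad          1664
1     adam          1924
2      sgd          1912

1664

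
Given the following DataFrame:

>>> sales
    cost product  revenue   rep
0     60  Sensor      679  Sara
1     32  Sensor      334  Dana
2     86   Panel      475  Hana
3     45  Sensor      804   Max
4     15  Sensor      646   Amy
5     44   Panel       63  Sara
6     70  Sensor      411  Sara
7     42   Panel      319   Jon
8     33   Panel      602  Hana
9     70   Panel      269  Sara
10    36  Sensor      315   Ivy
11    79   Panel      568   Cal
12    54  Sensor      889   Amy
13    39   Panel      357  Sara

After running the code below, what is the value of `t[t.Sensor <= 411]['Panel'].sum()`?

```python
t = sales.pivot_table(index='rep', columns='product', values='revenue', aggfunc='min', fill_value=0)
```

pivot: rows=rep, cols=product, min(revenue):
product  Panel  Sensor
rep                   
Amy          0     646
Cal        568       0
Dana         0     334
Hana       475       0
Ivy          0     315
Jon        319       0
Max          0     804
Sara        63     411
filter rows where Sensor <= 411:
product  Panel  Sensor
rep                   
Cal        568       0
Dana         0     334
Hana       475       0
Ivy          0     315
Jon        319       0
Sara        63     411

1425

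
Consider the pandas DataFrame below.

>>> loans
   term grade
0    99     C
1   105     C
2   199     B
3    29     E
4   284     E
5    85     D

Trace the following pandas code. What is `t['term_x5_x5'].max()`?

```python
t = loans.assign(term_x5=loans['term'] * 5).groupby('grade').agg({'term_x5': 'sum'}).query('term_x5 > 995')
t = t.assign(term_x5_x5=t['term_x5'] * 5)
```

add column term_x5 = loans['term'] * 5:
   term grade  term_x5
0    99     C      495
1   105     C      525
2   199     B      995
3    29     E      145
4   284     E     1420
5    85     D      425
group by grade, sum of term_x5:
       term_x5
grade         
B          995
C         1020
D          425
E         1565
filter rows where term_x5 > 995:
       term_x5
grade         
C         1020
E         1565
add column term_x5_x5 = t['term_x5'] * 5:
       term_x5  term_x5_x5
grade                     
C         1020        5100
E         1565        7825
So max() = 7825.

7825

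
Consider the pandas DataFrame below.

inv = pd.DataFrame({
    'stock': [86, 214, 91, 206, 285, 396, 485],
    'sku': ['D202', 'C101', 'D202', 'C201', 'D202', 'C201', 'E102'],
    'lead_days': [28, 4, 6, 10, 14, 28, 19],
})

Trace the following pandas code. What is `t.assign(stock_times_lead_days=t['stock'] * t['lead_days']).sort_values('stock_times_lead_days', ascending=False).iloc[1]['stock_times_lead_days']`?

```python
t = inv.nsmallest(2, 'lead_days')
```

take 2 rows with smallest lead_days:
   stock   sku  lead_days
1    214  C101          4
2     91  D202          6
add column stock_times_lead_days = t['stock'] * t['lead_days']:
   stock   sku  lead_days  stock_times_lead_days
1    214  C101          4                    856
2     91  D202          6                    546
sort by stock_times_lead_days descending:
   stock   sku  lead_days  stock_times_lead_days
1    214  C101          4                    856
2     91  D202          6                    546

546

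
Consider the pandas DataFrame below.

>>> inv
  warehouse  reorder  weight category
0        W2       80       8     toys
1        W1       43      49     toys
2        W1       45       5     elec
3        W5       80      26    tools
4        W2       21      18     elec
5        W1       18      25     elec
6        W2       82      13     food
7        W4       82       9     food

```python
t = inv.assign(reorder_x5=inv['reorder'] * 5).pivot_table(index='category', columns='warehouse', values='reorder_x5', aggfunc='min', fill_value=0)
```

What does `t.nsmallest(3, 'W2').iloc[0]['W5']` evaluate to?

add column reorder_x5 = inv['reorder'] * 5:
  warehouse  reorder  weight category  reorder_x5
0        W2       80       8     toys         400
1        W1       43      49     toys         215
2        W1       45       5     elec         225
3        W5       80      26    tools         400
4        W2       21      18     elec         105
5        W1       18      25     elec          90
6        W2       82      13     food         410
7        W4       82       9     food         410
pivot: rows=category, cols=warehouse, min(reorder_x5):
warehouse   W1   W2   W4   W5
category                     
elec        90  105    0    0
food         0  410  410    0
tools        0    0    0  400
toys       215  400    0    0
take 3 rows with smallest W2:
warehouse   W1   W2  W4   W5
category                    
tools        0    0   0  400
elec        90  105   0    0
toys       215  400   0    0

400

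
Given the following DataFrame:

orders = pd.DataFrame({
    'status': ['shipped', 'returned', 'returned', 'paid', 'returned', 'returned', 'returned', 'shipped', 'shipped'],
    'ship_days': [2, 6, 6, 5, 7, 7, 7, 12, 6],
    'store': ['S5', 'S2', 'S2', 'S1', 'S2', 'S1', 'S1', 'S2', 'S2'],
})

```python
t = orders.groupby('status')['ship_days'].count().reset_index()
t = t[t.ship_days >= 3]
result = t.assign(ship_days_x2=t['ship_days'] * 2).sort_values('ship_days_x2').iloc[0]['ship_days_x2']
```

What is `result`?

6

group by status, count of ship_days:
status
paid        1
returned    5
shipped     3
Name: ship_days, dtype: int64
reset_index():
     status  ship_days
0      paid          1
1  returned          5
2   shipped          3
filter rows where ship_days >= 3:
     status  ship_days
1  returned          5
2   shipped          3
add column ship_days_x2 = t['ship_days'] * 2:
     status  ship_days  ship_days_x2
1  returned          5            10
2   shipped          3             6
sort by ship_days_x2:
     status  ship_days  ship_days_x2
2   shipped          3             6
1  returned          5            10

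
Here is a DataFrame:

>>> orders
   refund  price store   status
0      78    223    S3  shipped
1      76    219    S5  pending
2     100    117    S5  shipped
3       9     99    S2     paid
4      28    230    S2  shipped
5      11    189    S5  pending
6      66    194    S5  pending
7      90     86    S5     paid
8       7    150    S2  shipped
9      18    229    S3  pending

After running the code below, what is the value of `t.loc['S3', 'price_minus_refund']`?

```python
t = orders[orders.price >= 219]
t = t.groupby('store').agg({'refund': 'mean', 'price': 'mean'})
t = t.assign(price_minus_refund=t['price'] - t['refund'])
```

178.0

filter rows where price >= 219:
   refund  price store   status
0      78    223    S3  shipped
1      76    219    S5  pending
4      28    230    S2  shipped
9      18    229    S3  pending
group by store: mean(refund), mean(price):
       refund  price
store               
S2       28.0  230.0
S3       48.0  226.0
S5       76.0  219.0
add column price_minus_refund = t['price'] - t['refund']:
       refund  price  price_minus_refund
store                                   
S2       28.0  230.0               202.0
S3       48.0  226.0               178.0
S5       76.0  219.0               143.0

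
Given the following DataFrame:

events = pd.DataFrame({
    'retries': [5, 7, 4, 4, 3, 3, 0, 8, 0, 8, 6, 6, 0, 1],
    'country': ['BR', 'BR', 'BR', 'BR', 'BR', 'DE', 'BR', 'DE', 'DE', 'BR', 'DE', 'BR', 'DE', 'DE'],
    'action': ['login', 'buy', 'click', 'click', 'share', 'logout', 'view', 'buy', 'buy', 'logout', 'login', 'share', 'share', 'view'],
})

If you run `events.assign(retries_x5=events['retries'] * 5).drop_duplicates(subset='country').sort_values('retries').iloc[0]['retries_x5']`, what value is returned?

add column retries_x5 = events['retries'] * 5:
    retries country  action  retries_x5
0         5      BR   login          25
1         7      BR     buy          35
2         4      BR   click          20
3         4      BR   click          20
4         3      BR   share          15
5         3      DE  logout          15
6         0      BR    view           0
7         8      DE     buy          40
8         0      DE     buy           0
9         8      BR  logout          40
10        6      DE   login          30
11        6      BR   share          30
12        0      DE   share           0
13        1      DE    view           5
drop duplicate country (keep=first):
   retries country  action  retries_x5
0        5      BR   login          25
5        3      DE  logout          15
sort by retries:
   retries country  action  retries_x5
5        3      DE  logout          15
0        5      BR   login          25
So iloc[0]['retries_x5'] = 15.

15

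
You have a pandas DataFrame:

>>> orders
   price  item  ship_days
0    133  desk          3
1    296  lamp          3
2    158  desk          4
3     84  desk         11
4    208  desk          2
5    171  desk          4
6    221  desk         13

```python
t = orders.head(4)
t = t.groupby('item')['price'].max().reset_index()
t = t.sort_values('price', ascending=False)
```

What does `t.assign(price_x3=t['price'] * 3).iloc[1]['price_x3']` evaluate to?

474

take first 4 rows:
   price  item  ship_days
0    133  desk          3
1    296  lamp          3
2    158  desk          4
3     84  desk         11
group by item, max of price:
item
desk    158
lamp    296
Name: price, dtype: int64
reset_index():
   item  price
0  desk    158
1  lamp    296
sort by price descending:
   item  price
1  lamp    296
0  desk    158
add column price_x3 = t['price'] * 3:
   item  price  price_x3
1  lamp    296       888
0  desk    158       474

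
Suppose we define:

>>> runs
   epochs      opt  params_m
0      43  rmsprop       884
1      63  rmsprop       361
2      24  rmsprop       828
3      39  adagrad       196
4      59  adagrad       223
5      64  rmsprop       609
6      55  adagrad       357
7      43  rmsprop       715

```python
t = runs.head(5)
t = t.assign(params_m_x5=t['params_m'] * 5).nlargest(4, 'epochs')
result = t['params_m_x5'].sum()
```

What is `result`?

8320

take first 5 rows:
   epochs      opt  params_m
0      43  rmsprop       884
1      63  rmsprop       361
2      24  rmsprop       828
3      39  adagrad       196
4      59  adagrad       223
add column params_m_x5 = t['params_m'] * 5:
   epochs      opt  params_m  params_m_x5
0      43  rmsprop       884         4420
1      63  rmsprop       361         1805
2      24  rmsprop       828         4140
3      39  adagrad       196          980
4      59  adagrad       223         1115
take 4 rows with largest epochs:
   epochs      opt  params_m  params_m_x5
1      63  rmsprop       361         1805
4      59  adagrad       223         1115
0      43  rmsprop       884         4420
3      39  adagrad       196          980
Taking the sum of column 'params_m_x5' gives 8320.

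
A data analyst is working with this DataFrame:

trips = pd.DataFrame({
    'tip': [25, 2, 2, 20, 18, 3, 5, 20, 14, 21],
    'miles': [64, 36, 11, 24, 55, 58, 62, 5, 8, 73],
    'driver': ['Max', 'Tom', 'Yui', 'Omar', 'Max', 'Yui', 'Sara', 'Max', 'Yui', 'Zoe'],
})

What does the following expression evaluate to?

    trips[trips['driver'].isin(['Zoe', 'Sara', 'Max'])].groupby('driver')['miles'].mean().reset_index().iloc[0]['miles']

filter rows where driver in ['Zoe', 'Sara', 'Max']:
   tip  miles driver
0   25     64    Max
4   18     55    Max
6    5     62   Sara
7   20      5    Max
9   21     73    Zoe
group by driver, mean of miles:
driver
Max     41.333333
Sara    62.000000
Zoe     73.000000
Name: miles, dtype: float64
reset_index():
  driver      miles
0    Max  41.333333
1   Sara  62.000000
2    Zoe  73.000000
Finally, value at position 0, column 'miles' = 41.3333333333.

41.3333333333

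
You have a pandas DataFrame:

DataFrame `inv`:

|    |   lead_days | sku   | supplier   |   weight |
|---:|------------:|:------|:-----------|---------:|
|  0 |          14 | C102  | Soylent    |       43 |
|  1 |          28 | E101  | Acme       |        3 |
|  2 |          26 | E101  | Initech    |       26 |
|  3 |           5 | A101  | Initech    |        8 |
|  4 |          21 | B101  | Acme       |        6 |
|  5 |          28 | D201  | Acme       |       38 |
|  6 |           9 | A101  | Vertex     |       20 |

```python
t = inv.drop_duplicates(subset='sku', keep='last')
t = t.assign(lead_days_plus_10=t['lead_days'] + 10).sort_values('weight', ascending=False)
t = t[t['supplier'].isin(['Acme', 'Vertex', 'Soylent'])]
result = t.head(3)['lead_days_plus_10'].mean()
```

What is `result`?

drop duplicate sku (keep=last):
   lead_days   sku supplier  weight
0         14  C102  Soylent      43
2         26  E101  Initech      26
4         21  B101     Acme       6
5         28  D201     Acme      38
6          9  A101   Vertex      20
add column lead_days_plus_10 = t['lead_days'] + 10:
   lead_days   sku supplier  weight  lead_days_plus_10
0         14  C102  Soylent      43                 24
2         26  E101  Initech      26                 36
4         21  B101     Acme       6                 31
5         28  D201     Acme      38                 38
6          9  A101   Vertex      20                 19
sort by weight descending:
   lead_days   sku supplier  weight  lead_days_plus_10
0         14  C102  Soylent      43                 24
5         28  D201     Acme      38                 38
2         26  E101  Initech      26                 36
6          9  A101   Vertex      20                 19
4         21  B101     Acme       6                 31
filter rows where supplier in ['Acme', 'Vertex', 'Soylent']:
   lead_days   sku supplier  weight  lead_days_plus_10
0         14  C102  Soylent      43                 24
5         28  D201     Acme      38                 38
6          9  A101   Vertex      20                 19
4         21  B101     Acme       6                 31
take first 3 rows:
   lead_days   sku supplier  weight  lead_days_plus_10
0         14  C102  Soylent      43                 24
5         28  D201     Acme      38                 38
6          9  A101   Vertex      20                 19
So mean() = 27.0.

27.0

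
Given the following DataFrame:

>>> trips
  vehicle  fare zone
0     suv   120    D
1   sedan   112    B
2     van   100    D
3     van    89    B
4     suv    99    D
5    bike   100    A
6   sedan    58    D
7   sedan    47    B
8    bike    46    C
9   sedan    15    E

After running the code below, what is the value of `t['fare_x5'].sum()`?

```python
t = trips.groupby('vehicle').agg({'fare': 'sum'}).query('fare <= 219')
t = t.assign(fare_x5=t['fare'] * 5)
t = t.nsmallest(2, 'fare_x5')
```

1675

group by vehicle, sum of fare:
         fare
vehicle      
bike      146
sedan     232
suv       219
van       189
filter rows where fare <= 219:
         fare
vehicle      
bike      146
suv       219
van       189
add column fare_x5 = t['fare'] * 5:
         fare  fare_x5
vehicle               
bike      146      730
suv       219     1095
van       189      945
take 2 rows with smallest fare_x5:
         fare  fare_x5
vehicle               
bike      146      730
van       189      945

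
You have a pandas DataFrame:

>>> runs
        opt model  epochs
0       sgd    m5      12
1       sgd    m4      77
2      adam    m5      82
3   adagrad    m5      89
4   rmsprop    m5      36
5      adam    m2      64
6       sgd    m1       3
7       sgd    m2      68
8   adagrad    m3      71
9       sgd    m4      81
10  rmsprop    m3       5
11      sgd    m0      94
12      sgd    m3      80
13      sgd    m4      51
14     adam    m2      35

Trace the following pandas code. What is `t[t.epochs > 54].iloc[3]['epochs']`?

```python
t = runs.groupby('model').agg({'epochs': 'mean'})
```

54.75

group by model, mean of epochs:
          epochs
model           
m0     94.000000
m1      3.000000
m2     55.666667
m3     52.000000
m4     69.666667
m5     54.750000
filter rows where epochs > 54:
          epochs
model           
m0     94.000000
m2     55.666667
m4     69.666667
m5     54.750000
The value at position 3, column 'epochs' is 54.75.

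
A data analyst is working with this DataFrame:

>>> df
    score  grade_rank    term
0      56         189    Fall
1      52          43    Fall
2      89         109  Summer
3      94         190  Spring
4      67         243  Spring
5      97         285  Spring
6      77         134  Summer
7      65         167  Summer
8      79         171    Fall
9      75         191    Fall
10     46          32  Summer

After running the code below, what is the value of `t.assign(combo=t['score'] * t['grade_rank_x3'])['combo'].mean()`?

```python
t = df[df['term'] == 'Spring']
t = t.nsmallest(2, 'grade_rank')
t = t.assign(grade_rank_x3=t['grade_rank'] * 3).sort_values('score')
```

51211.5

filter rows where term == 'Spring':
   score  grade_rank    term
3     94         190  Spring
4     67         243  Spring
5     97         285  Spring
take 2 rows with smallest grade_rank:
   score  grade_rank    term
3     94         190  Spring
4     67         243  Spring
add column grade_rank_x3 = t['grade_rank'] * 3:
   score  grade_rank    term  grade_rank_x3
3     94         190  Spring            570
4     67         243  Spring            729
sort by score:
   score  grade_rank    term  grade_rank_x3
4     67         243  Spring            729
3     94         190  Spring            570
add column combo = t['score'] * t['grade_rank_x3']:
   score  grade_rank    term  grade_rank_x3  combo
4     67         243  Spring            729  48843
3     94         190  Spring            570  53580
Hence 51211.5.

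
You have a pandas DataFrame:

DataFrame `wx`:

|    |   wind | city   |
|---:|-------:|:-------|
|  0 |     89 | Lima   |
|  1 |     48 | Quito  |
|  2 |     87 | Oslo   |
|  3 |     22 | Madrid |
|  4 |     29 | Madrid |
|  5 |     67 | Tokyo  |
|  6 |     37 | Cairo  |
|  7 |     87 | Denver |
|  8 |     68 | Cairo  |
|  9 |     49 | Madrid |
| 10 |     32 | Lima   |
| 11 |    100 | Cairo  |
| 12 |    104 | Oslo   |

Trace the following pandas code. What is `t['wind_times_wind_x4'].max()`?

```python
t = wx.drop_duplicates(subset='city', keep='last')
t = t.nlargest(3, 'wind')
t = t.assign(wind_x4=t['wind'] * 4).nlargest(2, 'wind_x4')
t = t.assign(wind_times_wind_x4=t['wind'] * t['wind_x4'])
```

drop duplicate city (keep=last):
    wind    city
1     48   Quito
5     67   Tokyo
7     87  Denver
9     49  Madrid
10    32    Lima
11   100   Cairo
12   104    Oslo
take 3 rows with largest wind:
    wind    city
12   104    Oslo
11   100   Cairo
7     87  Denver
add column wind_x4 = t['wind'] * 4:
    wind    city  wind_x4
12   104    Oslo      416
11   100   Cairo      400
7     87  Denver      348
take 2 rows with largest wind_x4:
    wind   city  wind_x4
12   104   Oslo      416
11   100  Cairo      400
add column wind_times_wind_x4 = t['wind'] * t['wind_x4']:
    wind   city  wind_x4  wind_times_wind_x4
12   104   Oslo      416               43264
11   100  Cairo      400               40000

43264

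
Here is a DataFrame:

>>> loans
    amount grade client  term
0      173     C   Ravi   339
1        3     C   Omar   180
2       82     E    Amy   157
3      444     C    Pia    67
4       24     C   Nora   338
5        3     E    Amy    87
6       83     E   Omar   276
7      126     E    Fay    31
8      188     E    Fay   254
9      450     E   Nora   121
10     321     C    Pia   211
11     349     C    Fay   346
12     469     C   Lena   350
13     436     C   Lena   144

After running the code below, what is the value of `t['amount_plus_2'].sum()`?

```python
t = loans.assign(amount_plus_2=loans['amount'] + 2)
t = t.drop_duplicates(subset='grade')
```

add column amount_plus_2 = loans['amount'] + 2:
    amount grade client  term  amount_plus_2
0      173     C   Ravi   339            175
1        3     C   Omar   180              5
2       82     E    Amy   157             84
3      444     C    Pia    67            446
4       24     C   Nora   338             26
5        3     E    Amy    87              5
6       83     E   Omar   276             85
7      126     E    Fay    31            128
8      188     E    Fay   254            190
9      450     E   Nora   121            452
10     321     C    Pia   211            323
11     349     C    Fay   346            351
12     469     C   Lena   350            471
13     436     C   Lena   144            438
drop duplicate grade (keep=first):
   amount grade client  term  amount_plus_2
0     173     C   Ravi   339            175
2      82     E    Amy   157             84
Hence 259.

259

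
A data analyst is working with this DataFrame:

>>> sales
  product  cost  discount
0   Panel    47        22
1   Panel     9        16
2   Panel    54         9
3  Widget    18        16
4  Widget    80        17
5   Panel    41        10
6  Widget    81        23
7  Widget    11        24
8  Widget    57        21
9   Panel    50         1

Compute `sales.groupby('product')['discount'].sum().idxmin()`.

group by product, sum of discount:
product
Panel      58
Widget    101
Name: discount, dtype: int64
Taking the label with the smallest value gives Panel.

Panel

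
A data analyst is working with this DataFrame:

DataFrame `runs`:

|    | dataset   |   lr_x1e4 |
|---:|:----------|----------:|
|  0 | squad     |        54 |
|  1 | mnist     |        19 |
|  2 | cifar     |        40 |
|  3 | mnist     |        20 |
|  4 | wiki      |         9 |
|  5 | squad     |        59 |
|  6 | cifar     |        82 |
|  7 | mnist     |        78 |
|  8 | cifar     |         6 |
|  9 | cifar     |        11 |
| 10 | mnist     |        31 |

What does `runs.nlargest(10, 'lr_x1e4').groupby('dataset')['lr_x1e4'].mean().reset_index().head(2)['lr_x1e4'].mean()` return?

40.6666666667

take 10 rows with largest lr_x1e4:
   dataset  lr_x1e4
6    cifar       82
7    mnist       78
5    squad       59
0    squad       54
2    cifar       40
10   mnist       31
3    mnist       20
1    mnist       19
9    cifar       11
4     wiki        9
group by dataset, mean of lr_x1e4:
dataset
cifar    44.333333
mnist    37.000000
squad    56.500000
wiki      9.000000
Name: lr_x1e4, dtype: float64
reset_index():
  dataset    lr_x1e4
0   cifar  44.333333
1   mnist  37.000000
2   squad  56.500000
3    wiki   9.000000
take first 2 rows:
  dataset    lr_x1e4
0   cifar  44.333333
1   mnist  37.000000
Taking the mean of column 'lr_x1e4' gives 40.6666666667.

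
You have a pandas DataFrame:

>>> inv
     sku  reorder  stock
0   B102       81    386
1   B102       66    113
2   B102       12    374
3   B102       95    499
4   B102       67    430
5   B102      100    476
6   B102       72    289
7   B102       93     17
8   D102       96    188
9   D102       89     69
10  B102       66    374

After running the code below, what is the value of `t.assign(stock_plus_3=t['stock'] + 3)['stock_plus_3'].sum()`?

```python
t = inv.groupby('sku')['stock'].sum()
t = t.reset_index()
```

group by sku, sum of stock:
sku
B102    2958
D102     257
Name: stock, dtype: int64
reset_index():
    sku  stock
0  B102   2958
1  D102    257
add column stock_plus_3 = t['stock'] + 3:
    sku  stock  stock_plus_3
0  B102   2958          2961
1  D102    257           260

3221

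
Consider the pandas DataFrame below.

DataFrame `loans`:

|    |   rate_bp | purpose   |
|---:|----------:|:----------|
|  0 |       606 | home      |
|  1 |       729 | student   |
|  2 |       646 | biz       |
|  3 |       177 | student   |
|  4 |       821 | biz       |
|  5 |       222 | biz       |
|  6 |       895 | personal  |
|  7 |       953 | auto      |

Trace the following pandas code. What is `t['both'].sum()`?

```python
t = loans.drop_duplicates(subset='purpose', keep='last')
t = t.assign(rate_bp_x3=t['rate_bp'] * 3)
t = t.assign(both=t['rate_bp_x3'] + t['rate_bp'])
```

drop duplicate purpose (keep=last):
   rate_bp   purpose
0      606      home
3      177   student
5      222       biz
6      895  personal
7      953      auto
add column rate_bp_x3 = t['rate_bp'] * 3:
   rate_bp   purpose  rate_bp_x3
0      606      home        1818
3      177   student         531
5      222       biz         666
6      895  personal        2685
7      953      auto        2859
add column both = t['rate_bp_x3'] + t['rate_bp']:
   rate_bp   purpose  rate_bp_x3  both
0      606      home        1818  2424
3      177   student         531   708
5      222       biz         666   888
6      895  personal        2685  3580
7      953      auto        2859  3812
sum of column 'both' → 11412

11412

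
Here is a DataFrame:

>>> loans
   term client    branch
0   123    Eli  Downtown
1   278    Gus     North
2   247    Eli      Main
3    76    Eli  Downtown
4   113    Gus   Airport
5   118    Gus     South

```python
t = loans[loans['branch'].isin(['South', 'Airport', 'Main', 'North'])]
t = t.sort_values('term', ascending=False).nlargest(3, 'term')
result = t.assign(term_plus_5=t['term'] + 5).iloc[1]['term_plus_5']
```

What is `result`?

252

filter rows where branch in ['South', 'Airport', 'Main', 'North']:
   term client   branch
1   278    Gus    North
2   247    Eli     Main
4   113    Gus  Airport
5   118    Gus    South
sort by term descending:
   term client   branch
1   278    Gus    North
2   247    Eli     Main
5   118    Gus    South
4   113    Gus  Airport
take 3 rows with largest term:
   term client branch
1   278    Gus  North
2   247    Eli   Main
5   118    Gus  South
add column term_plus_5 = t['term'] + 5:
   term client branch  term_plus_5
1   278    Gus  North          283
2   247    Eli   Main          252
5   118    Gus  South          123
Hence 252.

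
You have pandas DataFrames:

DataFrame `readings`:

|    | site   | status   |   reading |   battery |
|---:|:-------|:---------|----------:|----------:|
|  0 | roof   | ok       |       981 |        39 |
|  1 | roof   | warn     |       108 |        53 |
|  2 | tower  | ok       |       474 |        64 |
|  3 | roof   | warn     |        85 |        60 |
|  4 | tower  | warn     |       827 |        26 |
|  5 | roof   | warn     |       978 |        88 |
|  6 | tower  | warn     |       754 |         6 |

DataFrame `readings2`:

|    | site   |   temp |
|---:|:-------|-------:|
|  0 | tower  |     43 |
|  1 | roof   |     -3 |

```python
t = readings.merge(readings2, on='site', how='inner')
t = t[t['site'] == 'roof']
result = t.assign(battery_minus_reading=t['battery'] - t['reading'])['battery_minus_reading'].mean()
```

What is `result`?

merge on 'site' (how='inner') → 7 rows:
    site status  reading  battery  temp
0   roof     ok      981       39    -3
1   roof   warn      108       53    -3
2  tower     ok      474       64    43
3   roof   warn       85       60    -3
4  tower   warn      827       26    43
5   roof   warn      978       88    -3
6  tower   warn      754        6    43
filter rows where site == 'roof':
   site status  reading  battery  temp
0  roof     ok      981       39    -3
1  roof   warn      108       53    -3
3  roof   warn       85       60    -3
5  roof   warn      978       88    -3
add column battery_minus_reading = t['battery'] - t['reading']:
   site status  reading  battery  temp  battery_minus_reading
0  roof     ok      981       39    -3                   -942
1  roof   warn      108       53    -3                    -55
3  roof   warn       85       60    -3                    -25
5  roof   warn      978       88    -3                   -890

-478.0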